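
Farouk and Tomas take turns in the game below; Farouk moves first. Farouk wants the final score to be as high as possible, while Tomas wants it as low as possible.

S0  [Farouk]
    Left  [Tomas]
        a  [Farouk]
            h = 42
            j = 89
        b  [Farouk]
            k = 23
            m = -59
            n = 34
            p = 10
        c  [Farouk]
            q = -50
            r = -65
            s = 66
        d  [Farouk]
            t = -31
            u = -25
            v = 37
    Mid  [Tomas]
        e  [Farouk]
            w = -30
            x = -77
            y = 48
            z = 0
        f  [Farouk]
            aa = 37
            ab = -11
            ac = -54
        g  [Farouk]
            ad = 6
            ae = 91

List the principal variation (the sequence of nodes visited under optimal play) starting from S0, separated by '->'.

a (Farouk): max(42, 89) = 89
b (Farouk): max(23, -59, 34, 10) = 34
c (Farouk): max(-50, -65, 66) = 66
d (Farouk): max(-31, -25, 37) = 37
Left (Tomas): min(89, 34, 66, 37) = 34
e (Farouk): max(-30, -77, 48, 0) = 48
f (Farouk): max(37, -11, -54) = 37
g (Farouk): max(6, 91) = 91
Mid (Tomas): min(48, 37, 91) = 37
S0 (Farouk): max(34, 37) = 37
At S0, Farouk picks Mid (highest: 37).
At Mid, Tomas picks f (lowest: 37).
At f, Farouk picks aa (highest: 37).
Terminal value 37.

S0 -> Mid -> f -> aa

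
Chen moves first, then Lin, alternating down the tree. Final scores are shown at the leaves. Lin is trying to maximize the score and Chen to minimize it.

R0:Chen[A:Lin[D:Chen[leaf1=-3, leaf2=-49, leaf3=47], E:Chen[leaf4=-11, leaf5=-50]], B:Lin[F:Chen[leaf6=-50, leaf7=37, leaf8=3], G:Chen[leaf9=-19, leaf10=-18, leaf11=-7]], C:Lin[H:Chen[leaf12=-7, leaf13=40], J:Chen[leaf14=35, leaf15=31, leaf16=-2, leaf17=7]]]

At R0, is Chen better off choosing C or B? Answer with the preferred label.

H (Chen): min(-7, 40) = -7
J (Chen): min(35, 31, -2, 7) = -2
C (Lin): max(-7, -2) = -2
F (Chen): min(-50, 37, 3) = -50
G (Chen): min(-19, -18, -7) = -19
B (Lin): max(-50, -19) = -19
Chen prefers the lower value; C=-2, B=-19. B is better since -19 < -2.

B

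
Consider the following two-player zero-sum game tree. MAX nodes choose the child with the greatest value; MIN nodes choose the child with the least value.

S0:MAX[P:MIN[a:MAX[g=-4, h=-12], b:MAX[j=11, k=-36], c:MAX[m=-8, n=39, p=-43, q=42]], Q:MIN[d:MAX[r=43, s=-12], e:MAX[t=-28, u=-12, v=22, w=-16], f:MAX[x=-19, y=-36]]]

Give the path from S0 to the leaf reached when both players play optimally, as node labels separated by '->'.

a (MAX): max(-4, -12) = -4
b (MAX): max(11, -36) = 11
c (MAX): max(-8, 39, -43, 42) = 42
P (MIN): min(-4, 11, 42) = -4
d (MAX): max(43, -12) = 43
e (MAX): max(-28, -12, 22, -16) = 22
f (MAX): max(-19, -36) = -19
Q (MIN): min(43, 22, -19) = -19
S0 (MAX): max(-4, -19) = -4
At S0, MAX picks P (highest: -4).
At P, MIN picks a (lowest: -4).
At a, MAX picks g (highest: -4).
Terminal value -4.

S0 -> P -> a -> g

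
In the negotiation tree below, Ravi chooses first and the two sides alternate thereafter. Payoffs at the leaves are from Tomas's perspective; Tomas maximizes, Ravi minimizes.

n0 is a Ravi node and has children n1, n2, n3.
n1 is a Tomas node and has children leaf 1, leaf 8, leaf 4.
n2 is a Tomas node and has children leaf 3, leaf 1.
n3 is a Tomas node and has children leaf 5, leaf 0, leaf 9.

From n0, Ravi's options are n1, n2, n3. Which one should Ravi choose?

n2

n1 (Tomas): max(1, 8, 4) = 8
n2 (Tomas): max(3, 1) = 3
n3 (Tomas): max(5, 0, 9) = 9
n0 (Ravi): min(8, 3, 9) = 3
Ravi at n0 wants the lowest of {n1=8, n2=3, n3=9}, so chooses n2.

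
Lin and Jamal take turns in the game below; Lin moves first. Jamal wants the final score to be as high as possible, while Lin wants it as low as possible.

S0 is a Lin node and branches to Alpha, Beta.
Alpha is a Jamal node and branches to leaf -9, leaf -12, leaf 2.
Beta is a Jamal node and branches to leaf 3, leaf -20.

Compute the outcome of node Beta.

3

Beta (Jamal): max(3, -20) = 3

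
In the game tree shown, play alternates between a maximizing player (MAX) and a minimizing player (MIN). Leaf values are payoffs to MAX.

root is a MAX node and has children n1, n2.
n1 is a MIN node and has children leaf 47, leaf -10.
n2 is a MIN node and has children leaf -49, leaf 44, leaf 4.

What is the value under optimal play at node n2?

-49

n2 (MIN): min(-49, 44, 4) = -49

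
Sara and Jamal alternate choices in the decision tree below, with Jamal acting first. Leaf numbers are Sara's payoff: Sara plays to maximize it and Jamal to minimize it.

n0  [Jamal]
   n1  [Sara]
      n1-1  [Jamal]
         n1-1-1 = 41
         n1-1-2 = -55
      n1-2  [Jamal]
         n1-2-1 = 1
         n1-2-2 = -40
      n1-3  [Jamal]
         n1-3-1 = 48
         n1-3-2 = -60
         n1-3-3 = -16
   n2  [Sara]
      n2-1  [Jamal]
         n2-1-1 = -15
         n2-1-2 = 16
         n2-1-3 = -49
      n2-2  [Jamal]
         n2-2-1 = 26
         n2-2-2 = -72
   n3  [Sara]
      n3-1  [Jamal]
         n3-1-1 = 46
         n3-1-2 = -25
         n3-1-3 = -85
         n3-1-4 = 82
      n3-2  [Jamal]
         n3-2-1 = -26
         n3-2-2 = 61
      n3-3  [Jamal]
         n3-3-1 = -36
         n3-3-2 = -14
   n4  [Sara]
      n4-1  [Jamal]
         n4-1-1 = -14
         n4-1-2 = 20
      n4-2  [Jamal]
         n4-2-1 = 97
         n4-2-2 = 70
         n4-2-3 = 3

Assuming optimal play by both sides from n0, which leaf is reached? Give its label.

n2-1-3

n1-1 (Jamal): min(41, -55) = -55
n1-2 (Jamal): min(1, -40) = -40
n1-3 (Jamal): min(48, -60, -16) = -60
n1 (Sara): max(-55, -40, -60) = -40
n2-1 (Jamal): min(-15, 16, -49) = -49
n2-2 (Jamal): min(26, -72) = -72
n2 (Sara): max(-49, -72) = -49
n3-1 (Jamal): min(46, -25, -85, 82) = -85
n3-2 (Jamal): min(-26, 61) = -26
n3-3 (Jamal): min(-36, -14) = -36
n3 (Sara): max(-85, -26, -36) = -26
n4-1 (Jamal): min(-14, 20) = -14
n4-2 (Jamal): min(97, 70, 3) = 3
n4 (Sara): max(-14, 3) = 3
n0 (Jamal): min(-40, -49, -26, 3) = -49
At n0, Jamal picks n2 (lowest: -49).
At n2, Sara picks n2-1 (highest: -49).
At n2-1, Jamal picks n2-1-3 (lowest: -49).
Terminal value -49.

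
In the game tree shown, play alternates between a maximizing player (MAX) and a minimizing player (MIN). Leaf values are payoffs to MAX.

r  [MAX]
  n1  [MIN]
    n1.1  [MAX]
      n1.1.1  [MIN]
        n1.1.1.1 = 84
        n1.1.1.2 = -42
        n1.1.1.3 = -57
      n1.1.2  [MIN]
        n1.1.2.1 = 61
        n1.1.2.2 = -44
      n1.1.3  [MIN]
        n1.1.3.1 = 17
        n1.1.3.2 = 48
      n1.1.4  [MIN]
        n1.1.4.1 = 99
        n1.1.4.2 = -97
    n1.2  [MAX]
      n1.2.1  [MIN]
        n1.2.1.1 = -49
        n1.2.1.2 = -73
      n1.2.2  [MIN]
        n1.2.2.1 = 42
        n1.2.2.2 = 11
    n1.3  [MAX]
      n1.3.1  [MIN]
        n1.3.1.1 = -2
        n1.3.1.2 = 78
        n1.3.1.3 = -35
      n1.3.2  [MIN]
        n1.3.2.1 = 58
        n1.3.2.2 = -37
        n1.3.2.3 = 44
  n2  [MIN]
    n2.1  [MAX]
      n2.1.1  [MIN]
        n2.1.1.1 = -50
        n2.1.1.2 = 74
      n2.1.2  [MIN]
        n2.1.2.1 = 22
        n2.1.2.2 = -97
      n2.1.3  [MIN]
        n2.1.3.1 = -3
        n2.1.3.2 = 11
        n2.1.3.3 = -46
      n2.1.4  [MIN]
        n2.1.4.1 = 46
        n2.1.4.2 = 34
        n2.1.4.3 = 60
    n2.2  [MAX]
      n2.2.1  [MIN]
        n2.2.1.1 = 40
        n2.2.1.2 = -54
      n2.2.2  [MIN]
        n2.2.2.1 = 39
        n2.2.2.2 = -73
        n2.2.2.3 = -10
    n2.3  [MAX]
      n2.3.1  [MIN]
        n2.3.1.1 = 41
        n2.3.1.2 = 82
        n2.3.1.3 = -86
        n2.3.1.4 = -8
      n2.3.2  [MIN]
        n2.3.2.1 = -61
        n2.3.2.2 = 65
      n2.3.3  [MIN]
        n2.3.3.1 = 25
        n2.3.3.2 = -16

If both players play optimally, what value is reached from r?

n1.1.1 (MIN): min(84, -42, -57) = -57
n1.1.2 (MIN): min(61, -44) = -44
n1.1.3 (MIN): min(17, 48) = 17
n1.1.4 (MIN): min(99, -97) = -97
n1.1 (MAX): max(-57, -44, 17, -97) = 17
n1.2.1 (MIN): min(-49, -73) = -73
n1.2.2 (MIN): min(42, 11) = 11
n1.2 (MAX): max(-73, 11) = 11
n1.3.1 (MIN): min(-2, 78, -35) = -35
n1.3.2 (MIN): min(58, -37, 44) = -37
n1.3 (MAX): max(-35, -37) = -35
n1 (MIN): min(17, 11, -35) = -35
n2.1.1 (MIN): min(-50, 74) = -50
n2.1.2 (MIN): min(22, -97) = -97
n2.1.3 (MIN): min(-3, 11, -46) = -46
n2.1.4 (MIN): min(46, 34, 60) = 34
n2.1 (MAX): max(-50, -97, -46, 34) = 34
n2.2.1 (MIN): min(40, -54) = -54
n2.2.2 (MIN): min(39, -73, -10) = -73
n2.2 (MAX): max(-54, -73) = -54
n2.3.1 (MIN): min(41, 82, -86, -8) = -86
n2.3.2 (MIN): min(-61, 65) = -61
n2.3.3 (MIN): min(25, -16) = -16
n2.3 (MAX): max(-86, -61, -16) = -16
n2 (MIN): min(34, -54, -16) = -54
r (MAX): max(-35, -54) = -35

-35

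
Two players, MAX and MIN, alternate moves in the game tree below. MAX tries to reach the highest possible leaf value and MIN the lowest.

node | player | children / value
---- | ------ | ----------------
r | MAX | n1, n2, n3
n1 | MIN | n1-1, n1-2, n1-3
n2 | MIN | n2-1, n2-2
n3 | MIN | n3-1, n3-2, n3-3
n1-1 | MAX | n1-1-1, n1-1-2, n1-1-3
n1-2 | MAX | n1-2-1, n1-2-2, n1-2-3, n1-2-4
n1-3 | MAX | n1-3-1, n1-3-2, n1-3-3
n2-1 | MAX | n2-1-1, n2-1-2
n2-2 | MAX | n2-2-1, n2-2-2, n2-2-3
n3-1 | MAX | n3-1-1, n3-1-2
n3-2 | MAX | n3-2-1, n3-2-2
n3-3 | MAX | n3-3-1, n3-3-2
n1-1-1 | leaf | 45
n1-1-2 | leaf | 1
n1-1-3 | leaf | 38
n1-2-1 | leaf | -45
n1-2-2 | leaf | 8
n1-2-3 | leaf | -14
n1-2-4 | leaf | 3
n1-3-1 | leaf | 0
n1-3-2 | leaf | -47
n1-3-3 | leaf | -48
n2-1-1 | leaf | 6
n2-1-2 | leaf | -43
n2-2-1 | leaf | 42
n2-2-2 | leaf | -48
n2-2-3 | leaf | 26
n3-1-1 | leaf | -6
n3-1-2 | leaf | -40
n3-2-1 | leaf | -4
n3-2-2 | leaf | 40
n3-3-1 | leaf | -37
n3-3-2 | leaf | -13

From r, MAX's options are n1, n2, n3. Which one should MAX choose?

n1-1 (MAX): max(45, 1, 38) = 45
n1-2 (MAX): max(-45, 8, -14, 3) = 8
n1-3 (MAX): max(0, -47, -48) = 0
n1 (MIN): min(45, 8, 0) = 0
n2-1 (MAX): max(6, -43) = 6
n2-2 (MAX): max(42, -48, 26) = 42
n2 (MIN): min(6, 42) = 6
n3-1 (MAX): max(-6, -40) = -6
n3-2 (MAX): max(-4, 40) = 40
n3-3 (MAX): max(-37, -13) = -13
n3 (MIN): min(-6, 40, -13) = -13
r (MAX): max(0, 6, -13) = 6
MAX at r wants the highest of {n1=0, n2=6, n3=-13}, so chooses n2.

n2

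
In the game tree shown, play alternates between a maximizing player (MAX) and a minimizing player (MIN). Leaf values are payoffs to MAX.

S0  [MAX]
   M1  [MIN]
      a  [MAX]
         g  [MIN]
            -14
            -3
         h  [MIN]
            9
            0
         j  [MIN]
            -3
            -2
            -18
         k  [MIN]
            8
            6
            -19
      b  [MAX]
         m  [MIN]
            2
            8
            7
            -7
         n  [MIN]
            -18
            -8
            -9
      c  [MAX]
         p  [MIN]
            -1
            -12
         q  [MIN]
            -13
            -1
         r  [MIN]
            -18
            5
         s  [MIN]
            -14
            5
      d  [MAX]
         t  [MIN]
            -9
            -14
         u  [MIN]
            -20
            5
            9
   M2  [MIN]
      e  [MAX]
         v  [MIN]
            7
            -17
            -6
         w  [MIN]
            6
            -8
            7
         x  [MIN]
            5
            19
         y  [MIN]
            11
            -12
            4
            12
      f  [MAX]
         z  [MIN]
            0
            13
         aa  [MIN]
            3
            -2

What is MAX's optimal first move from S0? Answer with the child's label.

g (MIN): min(-14, -3) = -14
h (MIN): min(9, 0) = 0
j (MIN): min(-3, -2, -18) = -18
k (MIN): min(8, 6, -19) = -19
a (MAX): max(-14, 0, -18, -19) = 0
m (MIN): min(2, 8, 7, -7) = -7
n (MIN): min(-18, -8, -9) = -18
b (MAX): max(-7, -18) = -7
p (MIN): min(-1, -12) = -12
q (MIN): min(-13, -1) = -13
r (MIN): min(-18, 5) = -18
s (MIN): min(-14, 5) = -14
c (MAX): max(-12, -13, -18, -14) = -12
t (MIN): min(-9, -14) = -14
u (MIN): min(-20, 5, 9) = -20
d (MAX): max(-14, -20) = -14
M1 (MIN): min(0, -7, -12, -14) = -14
v (MIN): min(7, -17, -6) = -17
w (MIN): min(6, -8, 7) = -8
x (MIN): min(5, 19) = 5
y (MIN): min(11, -12, 4, 12) = -12
e (MAX): max(-17, -8, 5, -12) = 5
z (MIN): min(0, 13) = 0
aa (MIN): min(3, -2) = -2
f (MAX): max(0, -2) = 0
M2 (MIN): min(5, 0) = 0
S0 (MAX): max(-14, 0) = 0
MAX at S0 wants the highest of {M1=-14, M2=0}, so chooses M2.

M2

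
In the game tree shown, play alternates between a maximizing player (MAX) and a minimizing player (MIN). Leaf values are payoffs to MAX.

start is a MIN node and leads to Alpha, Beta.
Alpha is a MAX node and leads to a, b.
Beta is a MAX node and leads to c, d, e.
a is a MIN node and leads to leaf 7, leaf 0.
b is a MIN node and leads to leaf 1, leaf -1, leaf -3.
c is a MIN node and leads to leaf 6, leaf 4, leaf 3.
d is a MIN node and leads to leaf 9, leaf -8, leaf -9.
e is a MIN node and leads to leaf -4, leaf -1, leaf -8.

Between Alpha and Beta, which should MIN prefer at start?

Alpha

a (MIN): min(7, 0) = 0
b (MIN): min(1, -1, -3) = -3
Alpha (MAX): max(0, -3) = 0
c (MIN): min(6, 4, 3) = 3
d (MIN): min(9, -8, -9) = -9
e (MIN): min(-4, -1, -8) = -8
Beta (MAX): max(3, -9, -8) = 3
MIN prefers the lower value; Alpha=0, Beta=3. Alpha is better since 0 < 3.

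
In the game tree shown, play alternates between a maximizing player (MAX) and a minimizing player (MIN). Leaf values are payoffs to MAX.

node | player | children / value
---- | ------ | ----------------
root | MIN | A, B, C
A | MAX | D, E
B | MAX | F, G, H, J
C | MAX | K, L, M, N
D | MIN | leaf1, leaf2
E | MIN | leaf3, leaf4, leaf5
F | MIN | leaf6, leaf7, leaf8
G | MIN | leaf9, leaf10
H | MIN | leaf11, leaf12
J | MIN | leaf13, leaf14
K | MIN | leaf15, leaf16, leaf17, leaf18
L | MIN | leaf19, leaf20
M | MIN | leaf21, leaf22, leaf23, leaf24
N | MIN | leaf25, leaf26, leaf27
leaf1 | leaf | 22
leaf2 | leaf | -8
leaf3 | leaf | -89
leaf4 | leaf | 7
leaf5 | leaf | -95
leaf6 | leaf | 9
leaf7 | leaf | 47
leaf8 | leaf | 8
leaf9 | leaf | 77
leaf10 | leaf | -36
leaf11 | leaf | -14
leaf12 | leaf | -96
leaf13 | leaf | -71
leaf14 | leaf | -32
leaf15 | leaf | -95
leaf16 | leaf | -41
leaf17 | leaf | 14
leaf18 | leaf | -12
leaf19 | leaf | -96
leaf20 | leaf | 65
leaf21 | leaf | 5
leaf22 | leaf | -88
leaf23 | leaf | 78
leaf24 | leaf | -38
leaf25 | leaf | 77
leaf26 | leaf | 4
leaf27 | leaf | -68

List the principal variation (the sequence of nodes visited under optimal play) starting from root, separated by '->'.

root -> C -> N -> leaf27

D (MIN): min(22, -8) = -8
E (MIN): min(-89, 7, -95) = -95
A (MAX): max(-8, -95) = -8
F (MIN): min(9, 47, 8) = 8
G (MIN): min(77, -36) = -36
H (MIN): min(-14, -96) = -96
J (MIN): min(-71, -32) = -71
B (MAX): max(8, -36, -96, -71) = 8
K (MIN): min(-95, -41, 14, -12) = -95
L (MIN): min(-96, 65) = -96
M (MIN): min(5, -88, 78, -38) = -88
N (MIN): min(77, 4, -68) = -68
C (MAX): max(-95, -96, -88, -68) = -68
root (MIN): min(-8, 8, -68) = -68
At root, MIN picks C (lowest: -68).
At C, MAX picks N (highest: -68).
At N, MIN picks leaf27 (lowest: -68).
Terminal value -68.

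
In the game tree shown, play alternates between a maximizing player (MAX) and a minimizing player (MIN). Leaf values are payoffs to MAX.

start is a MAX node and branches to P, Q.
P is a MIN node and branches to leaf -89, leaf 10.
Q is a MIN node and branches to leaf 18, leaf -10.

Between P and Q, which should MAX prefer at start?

P (MIN): min(-89, 10) = -89
Q (MIN): min(18, -10) = -10
MAX prefers the higher value; P=-89, Q=-10. Q is better since -10 > -89.

Q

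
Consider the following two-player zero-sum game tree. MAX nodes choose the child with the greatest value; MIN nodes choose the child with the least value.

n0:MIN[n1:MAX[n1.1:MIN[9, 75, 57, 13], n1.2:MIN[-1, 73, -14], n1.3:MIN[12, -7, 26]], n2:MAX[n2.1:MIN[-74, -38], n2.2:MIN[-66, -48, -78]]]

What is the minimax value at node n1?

n1.1 (MIN): min(9, 75, 57, 13) = 9
n1.2 (MIN): min(-1, 73, -14) = -14
n1.3 (MIN): min(12, -7, 26) = -7
n1 (MAX): max(9, -14, -7) = 9

9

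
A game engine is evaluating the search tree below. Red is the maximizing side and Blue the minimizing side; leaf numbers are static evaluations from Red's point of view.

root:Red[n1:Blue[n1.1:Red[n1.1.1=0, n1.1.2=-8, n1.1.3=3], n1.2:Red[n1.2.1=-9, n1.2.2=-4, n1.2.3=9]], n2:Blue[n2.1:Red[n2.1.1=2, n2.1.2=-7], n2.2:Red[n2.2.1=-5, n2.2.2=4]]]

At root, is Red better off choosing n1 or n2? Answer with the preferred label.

n1

n1.1 (Red): max(0, -8, 3) = 3
n1.2 (Red): max(-9, -4, 9) = 9
n1 (Blue): min(3, 9) = 3
n2.1 (Red): max(2, -7) = 2
n2.2 (Red): max(-5, 4) = 4
n2 (Blue): min(2, 4) = 2
Red prefers the higher value; n1=3, n2=2. n1 is better since 3 > 2.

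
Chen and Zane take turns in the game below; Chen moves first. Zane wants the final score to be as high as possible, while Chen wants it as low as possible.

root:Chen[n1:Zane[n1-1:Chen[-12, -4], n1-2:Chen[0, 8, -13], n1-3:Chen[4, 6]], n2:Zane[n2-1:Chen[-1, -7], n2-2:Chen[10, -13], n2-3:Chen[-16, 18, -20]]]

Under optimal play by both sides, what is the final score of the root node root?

n1-1 (Chen): min(-12, -4) = -12
n1-2 (Chen): min(0, 8, -13) = -13
n1-3 (Chen): min(4, 6) = 4
n1 (Zane): max(-12, -13, 4) = 4
n2-1 (Chen): min(-1, -7) = -7
n2-2 (Chen): min(10, -13) = -13
n2-3 (Chen): min(-16, 18, -20) = -20
n2 (Zane): max(-7, -13, -20) = -7
root (Chen): min(4, -7) = -7

-7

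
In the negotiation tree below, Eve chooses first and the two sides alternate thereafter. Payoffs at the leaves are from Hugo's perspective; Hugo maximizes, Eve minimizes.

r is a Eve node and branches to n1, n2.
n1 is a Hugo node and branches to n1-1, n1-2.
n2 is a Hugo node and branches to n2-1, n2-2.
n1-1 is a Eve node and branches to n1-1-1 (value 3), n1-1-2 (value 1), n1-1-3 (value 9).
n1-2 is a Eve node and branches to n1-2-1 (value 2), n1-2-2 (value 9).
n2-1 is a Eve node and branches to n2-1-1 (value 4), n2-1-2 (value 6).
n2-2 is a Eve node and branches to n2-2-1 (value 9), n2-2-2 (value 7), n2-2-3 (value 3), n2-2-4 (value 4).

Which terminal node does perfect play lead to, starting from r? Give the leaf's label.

n1-1 (Eve): min(3, 1, 9) = 1
n1-2 (Eve): min(2, 9) = 2
n1 (Hugo): max(1, 2) = 2
n2-1 (Eve): min(4, 6) = 4
n2-2 (Eve): min(9, 7, 3, 4) = 3
n2 (Hugo): max(4, 3) = 4
r (Eve): min(2, 4) = 2
At r, Eve picks n1 (lowest: 2).
At n1, Hugo picks n1-2 (highest: 2).
At n1-2, Eve picks n1-2-1 (lowest: 2).
Terminal value 2.

n1-2-1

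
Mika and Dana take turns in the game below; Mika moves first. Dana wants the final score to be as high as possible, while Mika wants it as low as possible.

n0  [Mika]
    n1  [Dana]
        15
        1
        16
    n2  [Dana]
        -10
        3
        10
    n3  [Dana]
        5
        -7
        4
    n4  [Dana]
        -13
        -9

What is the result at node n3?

n3 (Dana): max(5, -7, 4) = 5

5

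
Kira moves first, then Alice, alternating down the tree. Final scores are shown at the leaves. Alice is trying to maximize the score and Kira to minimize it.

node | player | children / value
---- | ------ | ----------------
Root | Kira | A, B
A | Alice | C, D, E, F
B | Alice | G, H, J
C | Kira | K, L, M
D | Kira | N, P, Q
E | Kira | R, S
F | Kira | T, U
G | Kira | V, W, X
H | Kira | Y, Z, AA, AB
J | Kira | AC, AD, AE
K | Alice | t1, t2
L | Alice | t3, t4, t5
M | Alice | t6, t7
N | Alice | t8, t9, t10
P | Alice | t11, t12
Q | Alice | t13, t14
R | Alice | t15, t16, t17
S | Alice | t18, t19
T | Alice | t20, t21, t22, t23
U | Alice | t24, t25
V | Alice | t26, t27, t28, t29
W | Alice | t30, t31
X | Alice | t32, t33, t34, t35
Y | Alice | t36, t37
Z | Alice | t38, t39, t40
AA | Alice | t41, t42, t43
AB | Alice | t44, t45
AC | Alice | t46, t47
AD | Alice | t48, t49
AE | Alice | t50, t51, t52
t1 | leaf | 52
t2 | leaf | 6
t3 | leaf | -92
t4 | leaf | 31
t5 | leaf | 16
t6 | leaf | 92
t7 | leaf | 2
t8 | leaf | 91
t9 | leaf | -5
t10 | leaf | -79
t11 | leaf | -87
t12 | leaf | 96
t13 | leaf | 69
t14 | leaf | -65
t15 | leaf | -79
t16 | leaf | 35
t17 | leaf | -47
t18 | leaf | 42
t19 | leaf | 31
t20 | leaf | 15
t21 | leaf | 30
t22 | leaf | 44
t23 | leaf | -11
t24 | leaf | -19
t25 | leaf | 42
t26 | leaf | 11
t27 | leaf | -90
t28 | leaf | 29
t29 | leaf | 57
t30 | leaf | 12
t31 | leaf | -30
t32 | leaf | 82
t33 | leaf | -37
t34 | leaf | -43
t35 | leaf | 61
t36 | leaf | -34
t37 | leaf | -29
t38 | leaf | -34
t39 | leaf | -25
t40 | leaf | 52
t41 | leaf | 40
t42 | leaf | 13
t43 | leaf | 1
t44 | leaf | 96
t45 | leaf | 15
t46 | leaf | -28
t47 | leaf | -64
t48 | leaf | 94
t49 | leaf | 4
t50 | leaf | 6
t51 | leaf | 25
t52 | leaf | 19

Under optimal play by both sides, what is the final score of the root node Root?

K (Alice): max(52, 6) = 52
L (Alice): max(-92, 31, 16) = 31
M (Alice): max(92, 2) = 92
C (Kira): min(52, 31, 92) = 31
N (Alice): max(91, -5, -79) = 91
P (Alice): max(-87, 96) = 96
Q (Alice): max(69, -65) = 69
D (Kira): min(91, 96, 69) = 69
R (Alice): max(-79, 35, -47) = 35
S (Alice): max(42, 31) = 42
E (Kira): min(35, 42) = 35
T (Alice): max(15, 30, 44, -11) = 44
U (Alice): max(-19, 42) = 42
F (Kira): min(44, 42) = 42
A (Alice): max(31, 69, 35, 42) = 69
V (Alice): max(11, -90, 29, 57) = 57
W (Alice): max(12, -30) = 12
X (Alice): max(82, -37, -43, 61) = 82
G (Kira): min(57, 12, 82) = 12
Y (Alice): max(-34, -29) = -29
Z (Alice): max(-34, -25, 52) = 52
AA (Alice): max(40, 13, 1) = 40
AB (Alice): max(96, 15) = 96
H (Kira): min(-29, 52, 40, 96) = -29
AC (Alice): max(-28, -64) = -28
AD (Alice): max(94, 4) = 94
AE (Alice): max(6, 25, 19) = 25
J (Kira): min(-28, 94, 25) = -28
B (Alice): max(12, -29, -28) = 12
Root (Kira): min(69, 12) = 12

12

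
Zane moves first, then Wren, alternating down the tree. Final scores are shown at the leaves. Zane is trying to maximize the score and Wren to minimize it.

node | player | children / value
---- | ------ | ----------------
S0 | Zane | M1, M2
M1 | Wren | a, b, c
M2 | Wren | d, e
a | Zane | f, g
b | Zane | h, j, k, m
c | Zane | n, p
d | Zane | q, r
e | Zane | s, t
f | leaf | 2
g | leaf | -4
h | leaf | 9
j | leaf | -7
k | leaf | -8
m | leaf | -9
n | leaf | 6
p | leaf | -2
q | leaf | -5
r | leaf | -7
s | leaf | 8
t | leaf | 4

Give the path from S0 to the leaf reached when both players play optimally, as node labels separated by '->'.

S0 -> M1 -> a -> f

a (Zane): max(2, -4) = 2
b (Zane): max(9, -7, -8, -9) = 9
c (Zane): max(6, -2) = 6
M1 (Wren): min(2, 9, 6) = 2
d (Zane): max(-5, -7) = -5
e (Zane): max(8, 4) = 8
M2 (Wren): min(-5, 8) = -5
S0 (Zane): max(2, -5) = 2
At S0, Zane picks M1 (highest: 2).
At M1, Wren picks a (lowest: 2).
At a, Zane picks f (highest: 2).
Terminal value 2.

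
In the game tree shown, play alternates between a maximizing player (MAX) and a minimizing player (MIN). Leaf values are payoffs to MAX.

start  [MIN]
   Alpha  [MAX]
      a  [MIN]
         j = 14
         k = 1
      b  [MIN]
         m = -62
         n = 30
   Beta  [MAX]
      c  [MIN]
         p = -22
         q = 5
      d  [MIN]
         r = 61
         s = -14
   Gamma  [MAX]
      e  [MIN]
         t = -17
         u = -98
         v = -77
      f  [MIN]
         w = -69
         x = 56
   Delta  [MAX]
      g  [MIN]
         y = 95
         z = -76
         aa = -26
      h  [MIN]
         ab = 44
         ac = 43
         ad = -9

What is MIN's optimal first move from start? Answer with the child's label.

a (MIN): min(14, 1) = 1
b (MIN): min(-62, 30) = -62
Alpha (MAX): max(1, -62) = 1
c (MIN): min(-22, 5) = -22
d (MIN): min(61, -14) = -14
Beta (MAX): max(-22, -14) = -14
e (MIN): min(-17, -98, -77) = -98
f (MIN): min(-69, 56) = -69
Gamma (MAX): max(-98, -69) = -69
g (MIN): min(95, -76, -26) = -76
h (MIN): min(44, 43, -9) = -9
Delta (MAX): max(-76, -9) = -9
start (MIN): min(1, -14, -69, -9) = -69
MIN at start wants the lowest of {Alpha=1, Beta=-14, Gamma=-69, Delta=-9}, so chooses Gamma.

Gamma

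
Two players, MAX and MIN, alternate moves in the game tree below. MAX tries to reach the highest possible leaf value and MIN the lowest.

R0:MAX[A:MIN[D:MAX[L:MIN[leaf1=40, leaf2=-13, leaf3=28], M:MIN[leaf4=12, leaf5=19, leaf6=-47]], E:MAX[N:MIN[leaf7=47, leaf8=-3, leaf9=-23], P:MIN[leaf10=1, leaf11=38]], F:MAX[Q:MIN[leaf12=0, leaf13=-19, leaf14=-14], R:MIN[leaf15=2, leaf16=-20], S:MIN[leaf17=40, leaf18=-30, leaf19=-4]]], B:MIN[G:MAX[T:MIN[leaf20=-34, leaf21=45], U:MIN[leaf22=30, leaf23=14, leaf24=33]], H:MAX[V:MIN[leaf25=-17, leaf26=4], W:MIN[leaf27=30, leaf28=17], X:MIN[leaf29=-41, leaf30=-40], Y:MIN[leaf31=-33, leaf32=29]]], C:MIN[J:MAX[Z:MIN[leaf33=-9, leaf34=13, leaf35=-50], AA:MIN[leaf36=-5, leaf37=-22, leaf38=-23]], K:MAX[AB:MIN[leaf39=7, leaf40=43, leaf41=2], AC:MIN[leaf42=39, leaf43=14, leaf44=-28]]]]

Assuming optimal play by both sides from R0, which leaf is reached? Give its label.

L (MIN): min(40, -13, 28) = -13
M (MIN): min(12, 19, -47) = -47
D (MAX): max(-13, -47) = -13
N (MIN): min(47, -3, -23) = -23
P (MIN): min(1, 38) = 1
E (MAX): max(-23, 1) = 1
Q (MIN): min(0, -19, -14) = -19
R (MIN): min(2, -20) = -20
S (MIN): min(40, -30, -4) = -30
F (MAX): max(-19, -20, -30) = -19
A (MIN): min(-13, 1, -19) = -19
T (MIN): min(-34, 45) = -34
U (MIN): min(30, 14, 33) = 14
G (MAX): max(-34, 14) = 14
V (MIN): min(-17, 4) = -17
W (MIN): min(30, 17) = 17
X (MIN): min(-41, -40) = -41
Y (MIN): min(-33, 29) = -33
H (MAX): max(-17, 17, -41, -33) = 17
B (MIN): min(14, 17) = 14
Z (MIN): min(-9, 13, -50) = -50
AA (MIN): min(-5, -22, -23) = -23
J (MAX): max(-50, -23) = -23
AB (MIN): min(7, 43, 2) = 2
AC (MIN): min(39, 14, -28) = -28
K (MAX): max(2, -28) = 2
C (MIN): min(-23, 2) = -23
R0 (MAX): max(-19, 14, -23) = 14
At R0, MAX picks B (highest: 14).
At B, MIN picks G (lowest: 14).
At G, MAX picks U (highest: 14).
At U, MIN picks leaf23 (lowest: 14).
Terminal value 14.

leaf23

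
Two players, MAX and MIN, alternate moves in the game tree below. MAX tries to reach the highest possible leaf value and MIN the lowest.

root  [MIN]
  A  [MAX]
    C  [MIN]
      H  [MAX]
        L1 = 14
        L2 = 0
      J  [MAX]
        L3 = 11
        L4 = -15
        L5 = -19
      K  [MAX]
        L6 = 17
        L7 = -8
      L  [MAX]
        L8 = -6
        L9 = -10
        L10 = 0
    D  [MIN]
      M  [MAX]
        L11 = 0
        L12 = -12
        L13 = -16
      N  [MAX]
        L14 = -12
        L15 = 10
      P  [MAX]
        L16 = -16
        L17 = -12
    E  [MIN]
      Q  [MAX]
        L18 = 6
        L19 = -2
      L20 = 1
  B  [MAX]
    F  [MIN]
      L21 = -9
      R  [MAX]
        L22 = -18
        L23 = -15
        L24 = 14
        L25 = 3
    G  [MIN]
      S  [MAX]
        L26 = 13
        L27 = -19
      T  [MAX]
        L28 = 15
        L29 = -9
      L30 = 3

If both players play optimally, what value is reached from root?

1

H (MAX): max(14, 0) = 14
J (MAX): max(11, -15, -19) = 11
K (MAX): max(17, -8) = 17
L (MAX): max(-6, -10, 0) = 0
C (MIN): min(14, 11, 17, 0) = 0
M (MAX): max(0, -12, -16) = 0
N (MAX): max(-12, 10) = 10
P (MAX): max(-16, -12) = -12
D (MIN): min(0, 10, -12) = -12
Q (MAX): max(6, -2) = 6
E (MIN): min(6, 1) = 1
A (MAX): max(0, -12, 1) = 1
R (MAX): max(-18, -15, 14, 3) = 14
F (MIN): min(-9, 14) = -9
S (MAX): max(13, -19) = 13
T (MAX): max(15, -9) = 15
G (MIN): min(13, 15, 3) = 3
B (MAX): max(-9, 3) = 3
root (MIN): min(1, 3) = 1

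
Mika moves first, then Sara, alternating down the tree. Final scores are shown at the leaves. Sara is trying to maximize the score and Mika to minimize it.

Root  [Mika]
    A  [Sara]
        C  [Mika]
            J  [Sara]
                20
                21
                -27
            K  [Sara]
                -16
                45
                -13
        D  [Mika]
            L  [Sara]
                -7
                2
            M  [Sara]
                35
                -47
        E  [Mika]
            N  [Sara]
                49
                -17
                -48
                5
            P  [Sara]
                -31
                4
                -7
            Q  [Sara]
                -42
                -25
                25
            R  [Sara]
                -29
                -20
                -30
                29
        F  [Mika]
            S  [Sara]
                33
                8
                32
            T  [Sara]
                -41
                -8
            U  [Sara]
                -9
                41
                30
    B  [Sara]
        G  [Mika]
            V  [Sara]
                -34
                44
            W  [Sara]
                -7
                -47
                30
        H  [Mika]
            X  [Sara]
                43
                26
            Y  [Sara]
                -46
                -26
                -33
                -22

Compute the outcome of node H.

X (Sara): max(43, 26) = 43
Y (Sara): max(-46, -26, -33, -22) = -22
H (Mika): min(43, -22) = -22

-22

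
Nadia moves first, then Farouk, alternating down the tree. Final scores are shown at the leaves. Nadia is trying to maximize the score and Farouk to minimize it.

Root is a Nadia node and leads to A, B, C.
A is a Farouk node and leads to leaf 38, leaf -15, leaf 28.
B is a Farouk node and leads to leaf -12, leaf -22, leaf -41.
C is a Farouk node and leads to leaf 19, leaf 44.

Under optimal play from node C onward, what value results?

19

C (Farouk): min(19, 44) = 19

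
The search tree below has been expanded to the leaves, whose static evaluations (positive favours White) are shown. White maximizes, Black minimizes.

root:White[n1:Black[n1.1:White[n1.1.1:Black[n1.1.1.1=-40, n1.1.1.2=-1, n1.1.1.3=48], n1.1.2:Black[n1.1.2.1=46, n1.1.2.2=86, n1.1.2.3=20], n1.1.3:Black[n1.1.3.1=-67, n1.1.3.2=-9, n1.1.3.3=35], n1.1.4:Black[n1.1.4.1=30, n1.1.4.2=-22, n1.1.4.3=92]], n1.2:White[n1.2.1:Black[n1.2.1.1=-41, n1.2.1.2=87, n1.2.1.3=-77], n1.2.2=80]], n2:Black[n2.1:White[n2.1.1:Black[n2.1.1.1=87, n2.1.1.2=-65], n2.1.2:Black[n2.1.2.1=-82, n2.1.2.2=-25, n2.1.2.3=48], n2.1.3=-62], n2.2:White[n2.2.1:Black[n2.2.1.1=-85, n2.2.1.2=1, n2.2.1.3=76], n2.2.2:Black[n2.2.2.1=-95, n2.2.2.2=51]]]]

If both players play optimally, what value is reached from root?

n1.1.1 (Black): min(-40, -1, 48) = -40
n1.1.2 (Black): min(46, 86, 20) = 20
n1.1.3 (Black): min(-67, -9, 35) = -67
n1.1.4 (Black): min(30, -22, 92) = -22
n1.1 (White): max(-40, 20, -67, -22) = 20
n1.2.1 (Black): min(-41, 87, -77) = -77
n1.2 (White): max(-77, 80) = 80
n1 (Black): min(20, 80) = 20
n2.1.1 (Black): min(87, -65) = -65
n2.1.2 (Black): min(-82, -25, 48) = -82
n2.1 (White): max(-65, -82, -62) = -62
n2.2.1 (Black): min(-85, 1, 76) = -85
n2.2.2 (Black): min(-95, 51) = -95
n2.2 (White): max(-85, -95) = -85
n2 (Black): min(-62, -85) = -85
root (White): max(20, -85) = 20

20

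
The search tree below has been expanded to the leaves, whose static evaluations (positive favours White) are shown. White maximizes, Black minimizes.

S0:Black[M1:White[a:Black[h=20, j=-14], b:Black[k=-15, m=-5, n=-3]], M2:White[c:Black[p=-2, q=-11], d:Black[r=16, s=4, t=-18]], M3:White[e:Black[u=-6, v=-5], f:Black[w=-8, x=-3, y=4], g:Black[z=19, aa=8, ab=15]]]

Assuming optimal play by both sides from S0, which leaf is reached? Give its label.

a (Black): min(20, -14) = -14
b (Black): min(-15, -5, -3) = -15
M1 (White): max(-14, -15) = -14
c (Black): min(-2, -11) = -11
d (Black): min(16, 4, -18) = -18
M2 (White): max(-11, -18) = -11
e (Black): min(-6, -5) = -6
f (Black): min(-8, -3, 4) = -8
g (Black): min(19, 8, 15) = 8
M3 (White): max(-6, -8, 8) = 8
S0 (Black): min(-14, -11, 8) = -14
At S0, Black picks M1 (lowest: -14).
At M1, White picks a (highest: -14).
At a, Black picks j (lowest: -14).
Terminal value -14.

j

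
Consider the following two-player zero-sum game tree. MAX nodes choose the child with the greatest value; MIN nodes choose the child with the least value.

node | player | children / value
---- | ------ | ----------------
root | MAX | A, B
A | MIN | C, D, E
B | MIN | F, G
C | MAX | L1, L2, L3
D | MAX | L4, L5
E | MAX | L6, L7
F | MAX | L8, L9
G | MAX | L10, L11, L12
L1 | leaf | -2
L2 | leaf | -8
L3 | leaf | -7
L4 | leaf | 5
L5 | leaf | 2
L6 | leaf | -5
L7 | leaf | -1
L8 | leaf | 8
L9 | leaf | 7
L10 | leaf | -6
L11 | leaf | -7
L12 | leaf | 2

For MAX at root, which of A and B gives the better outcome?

C (MAX): max(-2, -8, -7) = -2
D (MAX): max(5, 2) = 5
E (MAX): max(-5, -1) = -1
A (MIN): min(-2, 5, -1) = -2
F (MAX): max(8, 7) = 8
G (MAX): max(-6, -7, 2) = 2
B (MIN): min(8, 2) = 2
MAX prefers the higher value; A=-2, B=2. B is better since 2 > -2.

B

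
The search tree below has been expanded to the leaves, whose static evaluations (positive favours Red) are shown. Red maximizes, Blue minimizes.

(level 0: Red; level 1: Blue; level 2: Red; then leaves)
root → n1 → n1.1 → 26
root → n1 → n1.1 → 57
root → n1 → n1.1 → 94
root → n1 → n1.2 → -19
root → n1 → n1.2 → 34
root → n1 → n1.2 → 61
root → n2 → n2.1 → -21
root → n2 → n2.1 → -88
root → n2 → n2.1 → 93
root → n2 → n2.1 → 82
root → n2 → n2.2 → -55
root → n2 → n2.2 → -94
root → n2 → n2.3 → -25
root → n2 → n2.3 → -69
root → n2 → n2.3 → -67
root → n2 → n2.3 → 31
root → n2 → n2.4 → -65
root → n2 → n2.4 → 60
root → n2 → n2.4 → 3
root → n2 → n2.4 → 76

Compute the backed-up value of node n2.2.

n2.2 (Red): max(-55, -94) = -55

-55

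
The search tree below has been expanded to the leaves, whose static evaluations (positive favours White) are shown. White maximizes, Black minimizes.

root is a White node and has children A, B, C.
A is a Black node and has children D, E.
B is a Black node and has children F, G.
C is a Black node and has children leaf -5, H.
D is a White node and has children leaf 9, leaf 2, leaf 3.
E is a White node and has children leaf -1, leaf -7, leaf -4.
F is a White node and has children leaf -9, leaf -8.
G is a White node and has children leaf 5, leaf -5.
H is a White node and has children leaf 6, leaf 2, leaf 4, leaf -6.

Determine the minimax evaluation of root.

-1

D (White): max(9, 2, 3) = 9
E (White): max(-1, -7, -4) = -1
A (Black): min(9, -1) = -1
F (White): max(-9, -8) = -8
G (White): max(5, -5) = 5
B (Black): min(-8, 5) = -8
H (White): max(6, 2, 4, -6) = 6
C (Black): min(-5, 6) = -5
root (White): max(-1, -8, -5) = -1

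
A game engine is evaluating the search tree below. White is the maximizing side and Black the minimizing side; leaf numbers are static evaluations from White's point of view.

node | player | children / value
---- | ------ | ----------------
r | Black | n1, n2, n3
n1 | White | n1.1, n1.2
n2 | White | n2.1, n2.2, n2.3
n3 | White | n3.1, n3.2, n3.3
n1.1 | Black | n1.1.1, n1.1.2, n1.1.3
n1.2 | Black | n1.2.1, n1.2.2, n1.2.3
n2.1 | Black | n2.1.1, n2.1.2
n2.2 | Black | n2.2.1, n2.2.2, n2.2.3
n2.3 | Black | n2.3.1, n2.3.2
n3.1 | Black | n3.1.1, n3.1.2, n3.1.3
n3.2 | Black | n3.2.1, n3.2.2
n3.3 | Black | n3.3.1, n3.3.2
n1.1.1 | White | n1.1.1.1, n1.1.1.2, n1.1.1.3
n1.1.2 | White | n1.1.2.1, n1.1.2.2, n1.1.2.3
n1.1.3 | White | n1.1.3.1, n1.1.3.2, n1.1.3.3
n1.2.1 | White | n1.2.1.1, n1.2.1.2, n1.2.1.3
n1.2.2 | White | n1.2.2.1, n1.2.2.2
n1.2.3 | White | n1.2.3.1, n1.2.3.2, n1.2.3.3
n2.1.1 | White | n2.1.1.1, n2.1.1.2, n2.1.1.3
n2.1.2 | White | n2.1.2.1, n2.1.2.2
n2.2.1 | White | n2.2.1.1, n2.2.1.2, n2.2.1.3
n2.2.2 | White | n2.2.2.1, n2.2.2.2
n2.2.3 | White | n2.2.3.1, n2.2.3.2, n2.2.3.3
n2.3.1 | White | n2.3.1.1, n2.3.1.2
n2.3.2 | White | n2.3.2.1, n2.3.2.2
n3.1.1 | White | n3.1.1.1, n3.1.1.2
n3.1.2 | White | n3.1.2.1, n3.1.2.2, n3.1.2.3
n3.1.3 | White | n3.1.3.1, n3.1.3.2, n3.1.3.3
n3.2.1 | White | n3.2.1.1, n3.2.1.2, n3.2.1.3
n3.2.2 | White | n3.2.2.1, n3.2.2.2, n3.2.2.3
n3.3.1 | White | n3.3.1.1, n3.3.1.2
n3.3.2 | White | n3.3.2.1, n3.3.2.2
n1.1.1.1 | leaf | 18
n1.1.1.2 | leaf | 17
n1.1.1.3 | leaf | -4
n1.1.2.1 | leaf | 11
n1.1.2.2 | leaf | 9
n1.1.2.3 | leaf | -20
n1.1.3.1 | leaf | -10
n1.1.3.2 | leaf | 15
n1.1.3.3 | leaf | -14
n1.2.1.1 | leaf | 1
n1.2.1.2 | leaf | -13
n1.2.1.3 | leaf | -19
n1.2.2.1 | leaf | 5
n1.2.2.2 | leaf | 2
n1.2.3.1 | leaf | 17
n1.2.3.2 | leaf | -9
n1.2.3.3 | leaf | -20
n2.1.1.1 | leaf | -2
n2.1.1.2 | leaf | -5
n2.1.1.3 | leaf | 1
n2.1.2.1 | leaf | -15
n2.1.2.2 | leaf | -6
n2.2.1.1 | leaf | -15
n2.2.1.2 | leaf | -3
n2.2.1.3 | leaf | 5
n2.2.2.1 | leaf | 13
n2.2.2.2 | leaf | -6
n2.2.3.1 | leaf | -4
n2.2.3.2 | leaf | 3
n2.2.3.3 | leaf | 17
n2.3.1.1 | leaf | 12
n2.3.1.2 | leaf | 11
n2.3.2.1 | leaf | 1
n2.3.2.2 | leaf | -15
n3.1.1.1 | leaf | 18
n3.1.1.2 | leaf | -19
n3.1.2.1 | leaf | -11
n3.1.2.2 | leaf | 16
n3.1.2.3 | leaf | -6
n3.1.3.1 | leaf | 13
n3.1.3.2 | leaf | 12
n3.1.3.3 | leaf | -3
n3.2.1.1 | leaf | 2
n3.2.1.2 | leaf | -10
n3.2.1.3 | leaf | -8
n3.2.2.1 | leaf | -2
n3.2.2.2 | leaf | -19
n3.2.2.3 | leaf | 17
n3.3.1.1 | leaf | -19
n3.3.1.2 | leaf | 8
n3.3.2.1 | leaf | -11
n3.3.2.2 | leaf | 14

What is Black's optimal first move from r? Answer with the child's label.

n2

n1.1.1 (White): max(18, 17, -4) = 18
n1.1.2 (White): max(11, 9, -20) = 11
n1.1.3 (White): max(-10, 15, -14) = 15
n1.1 (Black): min(18, 11, 15) = 11
n1.2.1 (White): max(1, -13, -19) = 1
n1.2.2 (White): max(5, 2) = 5
n1.2.3 (White): max(17, -9, -20) = 17
n1.2 (Black): min(1, 5, 17) = 1
n1 (White): max(11, 1) = 11
n2.1.1 (White): max(-2, -5, 1) = 1
n2.1.2 (White): max(-15, -6) = -6
n2.1 (Black): min(1, -6) = -6
n2.2.1 (White): max(-15, -3, 5) = 5
n2.2.2 (White): max(13, -6) = 13
n2.2.3 (White): max(-4, 3, 17) = 17
n2.2 (Black): min(5, 13, 17) = 5
n2.3.1 (White): max(12, 11) = 12
n2.3.2 (White): max(1, -15) = 1
n2.3 (Black): min(12, 1) = 1
n2 (White): max(-6, 5, 1) = 5
n3.1.1 (White): max(18, -19) = 18
n3.1.2 (White): max(-11, 16, -6) = 16
n3.1.3 (White): max(13, 12, -3) = 13
n3.1 (Black): min(18, 16, 13) = 13
n3.2.1 (White): max(2, -10, -8) = 2
n3.2.2 (White): max(-2, -19, 17) = 17
n3.2 (Black): min(2, 17) = 2
n3.3.1 (White): max(-19, 8) = 8
n3.3.2 (White): max(-11, 14) = 14
n3.3 (Black): min(8, 14) = 8
n3 (White): max(13, 2, 8) = 13
r (Black): min(11, 5, 13) = 5
Black at r wants the lowest of {n1=11, n2=5, n3=13}, so chooses n2.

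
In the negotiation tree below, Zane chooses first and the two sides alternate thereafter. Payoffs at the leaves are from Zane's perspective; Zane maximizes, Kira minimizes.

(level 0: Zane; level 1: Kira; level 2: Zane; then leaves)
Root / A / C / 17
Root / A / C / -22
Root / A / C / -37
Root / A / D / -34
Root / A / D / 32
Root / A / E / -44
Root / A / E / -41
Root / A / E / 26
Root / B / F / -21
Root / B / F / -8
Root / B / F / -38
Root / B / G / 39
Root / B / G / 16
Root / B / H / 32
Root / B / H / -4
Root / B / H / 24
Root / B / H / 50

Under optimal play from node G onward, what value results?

G (Zane): max(39, 16) = 39

39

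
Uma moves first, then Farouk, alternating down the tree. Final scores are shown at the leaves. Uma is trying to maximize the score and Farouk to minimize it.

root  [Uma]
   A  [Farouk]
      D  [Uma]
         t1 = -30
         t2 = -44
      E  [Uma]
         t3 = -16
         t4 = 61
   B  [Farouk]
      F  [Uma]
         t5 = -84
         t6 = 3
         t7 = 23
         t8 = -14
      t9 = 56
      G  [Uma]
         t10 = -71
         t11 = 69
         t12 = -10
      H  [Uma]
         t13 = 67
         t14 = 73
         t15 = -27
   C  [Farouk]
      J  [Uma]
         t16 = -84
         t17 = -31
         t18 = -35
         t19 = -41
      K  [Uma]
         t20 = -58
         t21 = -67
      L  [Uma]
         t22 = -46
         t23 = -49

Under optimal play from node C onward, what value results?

-58

J (Uma): max(-84, -31, -35, -41) = -31
K (Uma): max(-58, -67) = -58
L (Uma): max(-46, -49) = -46
C (Farouk): min(-31, -58, -46) = -58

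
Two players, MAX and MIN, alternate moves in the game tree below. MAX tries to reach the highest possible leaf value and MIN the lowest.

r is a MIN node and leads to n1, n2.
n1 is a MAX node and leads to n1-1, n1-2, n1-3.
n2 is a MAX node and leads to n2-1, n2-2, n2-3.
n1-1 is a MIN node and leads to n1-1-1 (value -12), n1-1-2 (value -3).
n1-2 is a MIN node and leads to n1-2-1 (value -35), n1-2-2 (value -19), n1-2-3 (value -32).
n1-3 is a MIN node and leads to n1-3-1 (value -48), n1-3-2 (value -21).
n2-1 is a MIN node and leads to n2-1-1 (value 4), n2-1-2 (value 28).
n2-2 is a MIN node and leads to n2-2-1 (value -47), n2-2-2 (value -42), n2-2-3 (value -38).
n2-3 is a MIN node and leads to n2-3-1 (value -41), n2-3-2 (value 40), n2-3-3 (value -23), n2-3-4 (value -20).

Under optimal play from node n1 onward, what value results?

-12

n1-1 (MIN): min(-12, -3) = -12
n1-2 (MIN): min(-35, -19, -32) = -35
n1-3 (MIN): min(-48, -21) = -48
n1 (MAX): max(-12, -35, -48) = -12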